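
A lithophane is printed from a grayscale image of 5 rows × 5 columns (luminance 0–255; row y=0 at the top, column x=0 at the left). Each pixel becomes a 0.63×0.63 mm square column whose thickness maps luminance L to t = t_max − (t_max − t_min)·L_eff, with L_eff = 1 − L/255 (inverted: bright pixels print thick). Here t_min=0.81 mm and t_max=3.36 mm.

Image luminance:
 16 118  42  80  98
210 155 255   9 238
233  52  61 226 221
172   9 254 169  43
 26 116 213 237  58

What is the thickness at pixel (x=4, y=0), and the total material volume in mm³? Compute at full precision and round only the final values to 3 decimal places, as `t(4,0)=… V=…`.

t(4,0)=1.790 V=21.179

span = t_max - t_min = 3.36 - 0.81 = 2.550
L(4,0) = 98, L_eff = 1 - 98/255 = 0.615686 (inverted)
t(4,0) = 3.36 - 2.550·0.615686 = 1.790
Σt over all 5·5 pixels = 53.36
V = pitch²·Σt = 0.63²·53.36 = 21.179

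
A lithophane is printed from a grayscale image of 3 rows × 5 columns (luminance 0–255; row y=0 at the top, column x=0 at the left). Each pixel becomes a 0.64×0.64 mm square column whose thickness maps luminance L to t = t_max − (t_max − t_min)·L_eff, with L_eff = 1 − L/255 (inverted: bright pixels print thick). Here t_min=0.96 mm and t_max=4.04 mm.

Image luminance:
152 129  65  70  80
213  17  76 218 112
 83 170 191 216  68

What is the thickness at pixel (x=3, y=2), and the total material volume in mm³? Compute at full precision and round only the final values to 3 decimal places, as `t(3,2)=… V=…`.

t(3,2)=3.569 V=15.100

span = t_max - t_min = 4.04 - 0.96 = 3.080
L(3,2) = 216, L_eff = 1 - 216/255 = 0.152941 (inverted)
t(3,2) = 4.04 - 3.080·0.152941 = 3.569
Σt over all 3·5 pixels = 15668/425 ≈ 36.8658824
V = pitch²·Σt = 0.64²·15668/425 = 15.100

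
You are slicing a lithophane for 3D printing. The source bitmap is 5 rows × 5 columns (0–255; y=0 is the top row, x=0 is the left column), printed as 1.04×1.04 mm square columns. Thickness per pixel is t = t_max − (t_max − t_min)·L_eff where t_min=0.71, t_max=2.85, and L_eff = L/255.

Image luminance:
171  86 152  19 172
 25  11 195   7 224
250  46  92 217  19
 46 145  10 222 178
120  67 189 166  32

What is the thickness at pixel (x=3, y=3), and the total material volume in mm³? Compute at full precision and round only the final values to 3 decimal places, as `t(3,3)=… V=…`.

t(3,3)=0.987 V=51.095

span = t_max - t_min = 2.85 - 0.71 = 2.140
L(3,3) = 222, L_eff = 222/255 = 0.870588
t(3,3) = 2.85 - 2.140·0.870588 = 0.987
Σt over all 5·5 pixels = 1204621/25500 ≈ 47.2400392
V = pitch²·Σt = 1.04²·1204621/25500 = 51.095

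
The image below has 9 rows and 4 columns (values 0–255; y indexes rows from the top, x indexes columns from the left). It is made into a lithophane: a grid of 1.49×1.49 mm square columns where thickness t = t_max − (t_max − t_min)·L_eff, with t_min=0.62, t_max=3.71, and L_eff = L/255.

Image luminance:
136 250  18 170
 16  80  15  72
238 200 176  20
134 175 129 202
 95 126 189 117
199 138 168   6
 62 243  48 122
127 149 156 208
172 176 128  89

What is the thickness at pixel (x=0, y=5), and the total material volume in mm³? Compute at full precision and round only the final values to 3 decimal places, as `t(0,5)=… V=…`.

span = t_max - t_min = 3.71 - 0.62 = 3.090
L(0,5) = 199, L_eff = 199/255 = 0.780392
t(0,5) = 3.71 - 3.090·0.780392 = 1.299
Σt over all 9·4 pixels = 646113/8500 ≈ 76.0132941
V = pitch²·Σt = 1.49²·646113/8500 = 168.757

t(0,5)=1.299 V=168.757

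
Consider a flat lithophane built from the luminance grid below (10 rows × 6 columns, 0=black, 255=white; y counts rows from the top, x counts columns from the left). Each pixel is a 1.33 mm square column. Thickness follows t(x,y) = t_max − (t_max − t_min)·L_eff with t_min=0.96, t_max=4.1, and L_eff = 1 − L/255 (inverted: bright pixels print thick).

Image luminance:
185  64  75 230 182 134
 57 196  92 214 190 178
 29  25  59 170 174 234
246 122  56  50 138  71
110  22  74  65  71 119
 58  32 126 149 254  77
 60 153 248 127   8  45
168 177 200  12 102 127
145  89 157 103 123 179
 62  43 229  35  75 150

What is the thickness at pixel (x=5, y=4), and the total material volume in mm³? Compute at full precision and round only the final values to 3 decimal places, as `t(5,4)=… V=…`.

span = t_max - t_min = 4.1 - 0.96 = 3.140
L(5,4) = 119, L_eff = 1 - 119/255 = 0.533333 (inverted)
t(5,4) = 4.1 - 3.140·0.533333 = 2.425
Σt over all 10·6 pixels = 371233/2550 ≈ 145.5815686
V = pitch²·Σt = 1.33²·371233/2550 = 257.519

t(5,4)=2.425 V=257.519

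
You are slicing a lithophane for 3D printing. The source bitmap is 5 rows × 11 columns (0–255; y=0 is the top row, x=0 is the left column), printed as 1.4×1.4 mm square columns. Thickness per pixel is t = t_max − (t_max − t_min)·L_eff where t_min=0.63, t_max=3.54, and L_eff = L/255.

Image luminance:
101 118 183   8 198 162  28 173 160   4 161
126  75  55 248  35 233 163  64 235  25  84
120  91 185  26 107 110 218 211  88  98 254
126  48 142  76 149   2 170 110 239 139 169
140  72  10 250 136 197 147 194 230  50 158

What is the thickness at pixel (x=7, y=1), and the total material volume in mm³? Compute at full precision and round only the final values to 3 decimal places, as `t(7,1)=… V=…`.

t(7,1)=2.810 V=222.784

span = t_max - t_min = 3.54 - 0.63 = 2.910
L(7,1) = 64, L_eff = 64/255 = 0.250980
t(7,1) = 3.54 - 2.910·0.250980 = 2.810
Σt over all 5·11 pixels = 966153/8500 ≈ 113.6650588
V = pitch²·Σt = 1.4²·966153/8500 = 222.784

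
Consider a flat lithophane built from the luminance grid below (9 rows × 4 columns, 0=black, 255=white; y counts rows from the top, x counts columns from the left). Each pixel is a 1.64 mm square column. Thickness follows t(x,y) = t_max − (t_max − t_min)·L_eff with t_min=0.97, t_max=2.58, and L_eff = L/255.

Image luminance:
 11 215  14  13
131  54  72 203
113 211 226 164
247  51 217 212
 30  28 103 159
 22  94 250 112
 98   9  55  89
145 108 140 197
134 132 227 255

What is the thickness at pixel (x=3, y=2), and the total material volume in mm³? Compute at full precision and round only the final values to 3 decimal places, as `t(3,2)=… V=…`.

t(3,2)=1.545 V=172.698

span = t_max - t_min = 2.58 - 0.97 = 1.610
L(3,2) = 164, L_eff = 164/255 = 0.643137
t(3,2) = 2.58 - 1.610·0.643137 = 1.545
Σt over all 9·4 pixels = 1637339/25500 ≈ 64.2093725
V = pitch²·Σt = 1.64²·1637339/25500 = 172.698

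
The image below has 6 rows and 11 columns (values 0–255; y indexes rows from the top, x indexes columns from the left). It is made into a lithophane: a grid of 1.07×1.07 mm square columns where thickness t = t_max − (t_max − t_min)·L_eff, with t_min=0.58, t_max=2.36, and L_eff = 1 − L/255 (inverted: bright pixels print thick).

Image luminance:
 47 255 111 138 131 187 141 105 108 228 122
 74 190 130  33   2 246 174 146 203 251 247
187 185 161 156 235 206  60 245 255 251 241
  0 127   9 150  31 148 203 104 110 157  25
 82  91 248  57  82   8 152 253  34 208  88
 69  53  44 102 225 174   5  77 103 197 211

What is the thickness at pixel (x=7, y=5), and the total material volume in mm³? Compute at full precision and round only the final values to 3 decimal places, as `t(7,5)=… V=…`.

span = t_max - t_min = 2.36 - 0.58 = 1.780
L(7,5) = 77, L_eff = 1 - 77/255 = 0.698039 (inverted)
t(7,5) = 2.36 - 1.780·0.698039 = 1.117
Σt over all 6·11 pixels = 101.648
V = pitch²·Σt = 1.07²·101.648 = 116.377

t(7,5)=1.117 V=116.377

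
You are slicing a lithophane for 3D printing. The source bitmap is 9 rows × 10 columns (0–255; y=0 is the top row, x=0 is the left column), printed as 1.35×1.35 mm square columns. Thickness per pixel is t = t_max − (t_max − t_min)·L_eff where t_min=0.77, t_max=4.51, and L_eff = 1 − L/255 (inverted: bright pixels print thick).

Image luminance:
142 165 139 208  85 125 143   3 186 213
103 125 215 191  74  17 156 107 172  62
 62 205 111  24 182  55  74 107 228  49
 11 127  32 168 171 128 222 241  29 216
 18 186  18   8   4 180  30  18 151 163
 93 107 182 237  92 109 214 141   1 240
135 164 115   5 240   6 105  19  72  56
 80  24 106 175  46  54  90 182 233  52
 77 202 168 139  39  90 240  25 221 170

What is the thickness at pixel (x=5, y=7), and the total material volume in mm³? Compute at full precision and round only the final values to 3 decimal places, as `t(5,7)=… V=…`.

span = t_max - t_min = 4.51 - 0.77 = 3.740
L(5,7) = 54, L_eff = 1 - 54/255 = 0.788235 (inverted)
t(5,7) = 4.51 - 3.740·0.788235 = 1.562
Σt over all 9·10 pixels = 16852/75 ≈ 224.6933333
V = pitch²·Σt = 1.35²·16852/75 = 409.504

t(5,7)=1.562 V=409.504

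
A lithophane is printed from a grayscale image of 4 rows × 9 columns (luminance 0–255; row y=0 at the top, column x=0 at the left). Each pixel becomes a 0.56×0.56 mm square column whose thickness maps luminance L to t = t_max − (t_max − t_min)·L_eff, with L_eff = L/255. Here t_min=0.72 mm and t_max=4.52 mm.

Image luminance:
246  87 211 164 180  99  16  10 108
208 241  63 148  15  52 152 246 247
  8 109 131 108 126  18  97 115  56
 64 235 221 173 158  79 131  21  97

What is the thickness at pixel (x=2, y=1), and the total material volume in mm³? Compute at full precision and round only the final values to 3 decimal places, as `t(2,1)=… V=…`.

span = t_max - t_min = 4.52 - 0.72 = 3.800
L(2,1) = 63, L_eff = 63/255 = 0.247059
t(2,1) = 4.52 - 3.800·0.247059 = 3.581
Σt over all 4·9 pixels = 41036/425 ≈ 96.5552941
V = pitch²·Σt = 0.56²·41036/425 = 30.280

t(2,1)=3.581 V=30.280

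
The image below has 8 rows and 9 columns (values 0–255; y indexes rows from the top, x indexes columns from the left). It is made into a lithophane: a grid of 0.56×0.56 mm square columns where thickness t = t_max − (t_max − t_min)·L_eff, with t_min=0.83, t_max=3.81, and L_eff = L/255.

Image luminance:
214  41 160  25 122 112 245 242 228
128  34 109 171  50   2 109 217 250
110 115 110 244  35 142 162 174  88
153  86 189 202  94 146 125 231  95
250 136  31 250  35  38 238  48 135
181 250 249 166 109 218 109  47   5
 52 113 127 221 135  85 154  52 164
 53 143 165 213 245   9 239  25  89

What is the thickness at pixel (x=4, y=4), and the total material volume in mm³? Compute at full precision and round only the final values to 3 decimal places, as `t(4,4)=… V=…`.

t(4,4)=3.401 V=50.335

span = t_max - t_min = 3.81 - 0.83 = 2.980
L(4,4) = 35, L_eff = 35/255 = 0.137255
t(4,4) = 3.81 - 2.980·0.137255 = 3.401
Σt over all 8·9 pixels = 2046469/12750 ≈ 160.5073725
V = pitch²·Σt = 0.56²·2046469/12750 = 50.335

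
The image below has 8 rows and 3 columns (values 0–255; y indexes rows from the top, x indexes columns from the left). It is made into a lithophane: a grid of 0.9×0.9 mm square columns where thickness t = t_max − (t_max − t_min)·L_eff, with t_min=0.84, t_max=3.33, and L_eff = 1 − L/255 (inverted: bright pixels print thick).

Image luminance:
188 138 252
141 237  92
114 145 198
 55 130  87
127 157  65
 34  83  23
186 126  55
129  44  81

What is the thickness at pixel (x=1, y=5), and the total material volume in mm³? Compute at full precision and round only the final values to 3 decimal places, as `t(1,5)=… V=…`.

t(1,5)=1.650 V=39.164

span = t_max - t_min = 3.33 - 0.84 = 2.490
L(1,5) = 83, L_eff = 1 - 83/255 = 0.674510 (inverted)
t(1,5) = 3.33 - 2.490·0.674510 = 1.650
Σt over all 8·3 pixels = 410981/8500 ≈ 48.3507059
V = pitch²·Σt = 0.9²·410981/8500 = 39.164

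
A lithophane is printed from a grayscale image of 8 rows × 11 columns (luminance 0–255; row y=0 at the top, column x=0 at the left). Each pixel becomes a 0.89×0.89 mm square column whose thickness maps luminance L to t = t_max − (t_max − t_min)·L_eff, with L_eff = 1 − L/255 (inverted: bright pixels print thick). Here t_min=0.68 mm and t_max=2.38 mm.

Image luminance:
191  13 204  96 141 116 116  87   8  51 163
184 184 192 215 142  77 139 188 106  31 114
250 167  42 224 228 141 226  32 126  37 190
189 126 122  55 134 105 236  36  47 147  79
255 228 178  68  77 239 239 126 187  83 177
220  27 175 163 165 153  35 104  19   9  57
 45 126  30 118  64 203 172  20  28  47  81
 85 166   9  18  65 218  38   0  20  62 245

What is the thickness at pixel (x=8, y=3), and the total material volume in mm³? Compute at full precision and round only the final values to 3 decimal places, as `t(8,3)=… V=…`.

span = t_max - t_min = 2.38 - 0.68 = 1.700
L(8,3) = 47, L_eff = 1 - 47/255 = 0.815686 (inverted)
t(8,3) = 2.38 - 1.700·0.815686 = 0.993
Σt over all 8·11 pixels = 19517/150 ≈ 130.1133333
V = pitch²·Σt = 0.89²·19517/150 = 103.063

t(8,3)=0.993 V=103.063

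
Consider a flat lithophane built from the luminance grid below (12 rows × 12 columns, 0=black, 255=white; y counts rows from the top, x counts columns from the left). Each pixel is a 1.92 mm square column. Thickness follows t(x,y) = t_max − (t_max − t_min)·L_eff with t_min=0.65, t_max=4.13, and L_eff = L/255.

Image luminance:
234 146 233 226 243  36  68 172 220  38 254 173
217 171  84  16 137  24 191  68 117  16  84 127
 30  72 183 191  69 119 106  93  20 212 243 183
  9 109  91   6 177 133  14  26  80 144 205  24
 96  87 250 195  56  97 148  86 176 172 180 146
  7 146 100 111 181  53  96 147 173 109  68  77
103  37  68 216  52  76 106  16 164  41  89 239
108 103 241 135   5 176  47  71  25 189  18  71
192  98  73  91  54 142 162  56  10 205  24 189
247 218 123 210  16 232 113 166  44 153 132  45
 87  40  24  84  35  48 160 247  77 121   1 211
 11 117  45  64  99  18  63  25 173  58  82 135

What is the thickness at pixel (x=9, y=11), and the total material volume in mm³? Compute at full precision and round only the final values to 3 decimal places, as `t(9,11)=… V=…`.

t(9,11)=3.338 V=1377.026

span = t_max - t_min = 4.13 - 0.65 = 3.480
L(9,11) = 58, L_eff = 58/255 = 0.227451
t(9,11) = 4.13 - 3.480·0.227451 = 3.338
Σt over all 12·12 pixels = 793777/2125 ≈ 373.5421176
V = pitch²·Σt = 1.92²·793777/2125 = 1377.026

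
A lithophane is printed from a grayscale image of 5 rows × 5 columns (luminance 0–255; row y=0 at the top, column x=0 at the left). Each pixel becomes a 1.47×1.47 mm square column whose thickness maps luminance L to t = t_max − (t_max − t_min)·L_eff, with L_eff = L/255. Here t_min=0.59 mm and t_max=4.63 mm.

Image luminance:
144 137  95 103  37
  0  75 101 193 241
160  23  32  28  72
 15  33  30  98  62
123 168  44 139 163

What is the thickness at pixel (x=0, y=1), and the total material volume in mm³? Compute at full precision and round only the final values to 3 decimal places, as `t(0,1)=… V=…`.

span = t_max - t_min = 4.63 - 0.59 = 4.040
L(0,1) = 0, L_eff = 0/255 = 0.000000
t(0,1) = 4.63 - 4.040·0.000000 = 4.630
Σt over all 5·5 pixels = 671987/8500 ≈ 79.0572941
V = pitch²·Σt = 1.47²·671987/8500 = 170.835

t(0,1)=4.630 V=170.835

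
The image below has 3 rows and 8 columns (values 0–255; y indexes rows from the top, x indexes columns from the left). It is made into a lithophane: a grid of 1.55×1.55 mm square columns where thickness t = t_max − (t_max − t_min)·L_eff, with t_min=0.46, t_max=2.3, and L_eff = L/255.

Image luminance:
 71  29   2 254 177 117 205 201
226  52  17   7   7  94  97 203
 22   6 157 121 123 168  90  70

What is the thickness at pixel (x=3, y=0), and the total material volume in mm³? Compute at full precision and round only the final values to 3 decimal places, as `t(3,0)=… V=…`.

span = t_max - t_min = 2.3 - 0.46 = 1.840
L(3,0) = 254, L_eff = 254/255 = 0.996078
t(3,0) = 2.3 - 1.840·0.996078 = 0.467
Σt over all 3·8 pixels = 13892/375 ≈ 37.0453333
V = pitch²·Σt = 1.55²·13892/375 = 89.001

t(3,0)=0.467 V=89.001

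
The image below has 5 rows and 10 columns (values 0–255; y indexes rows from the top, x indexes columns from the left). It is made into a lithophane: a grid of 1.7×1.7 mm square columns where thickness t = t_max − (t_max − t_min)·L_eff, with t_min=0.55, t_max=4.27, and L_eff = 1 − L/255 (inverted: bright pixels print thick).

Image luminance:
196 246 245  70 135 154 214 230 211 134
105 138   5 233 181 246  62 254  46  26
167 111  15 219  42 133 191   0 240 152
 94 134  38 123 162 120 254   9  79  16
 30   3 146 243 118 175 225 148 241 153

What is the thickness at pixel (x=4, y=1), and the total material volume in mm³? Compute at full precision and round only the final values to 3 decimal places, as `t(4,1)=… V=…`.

t(4,1)=3.190 V=370.885

span = t_max - t_min = 4.27 - 0.55 = 3.720
L(4,1) = 181, L_eff = 1 - 181/255 = 0.290196 (inverted)
t(4,1) = 4.27 - 3.720·0.290196 = 3.190
Σt over all 5·10 pixels = 545419/4250 ≈ 128.3338824
V = pitch²·Σt = 1.7²·545419/4250 = 370.885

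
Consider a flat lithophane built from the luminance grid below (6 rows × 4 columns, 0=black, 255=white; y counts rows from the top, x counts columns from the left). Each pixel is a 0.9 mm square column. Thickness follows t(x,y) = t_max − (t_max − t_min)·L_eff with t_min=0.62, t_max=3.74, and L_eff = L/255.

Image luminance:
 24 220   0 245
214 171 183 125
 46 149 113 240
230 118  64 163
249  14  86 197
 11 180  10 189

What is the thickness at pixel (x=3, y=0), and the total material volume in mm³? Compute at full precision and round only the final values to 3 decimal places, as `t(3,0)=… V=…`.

span = t_max - t_min = 3.74 - 0.62 = 3.120
L(3,0) = 245, L_eff = 245/255 = 0.960784
t(3,0) = 3.74 - 3.120·0.960784 = 0.742
Σt over all 6·4 pixels = 106474/2125 ≈ 50.1054118
V = pitch²·Σt = 0.9²·106474/2125 = 40.585

t(3,0)=0.742 V=40.585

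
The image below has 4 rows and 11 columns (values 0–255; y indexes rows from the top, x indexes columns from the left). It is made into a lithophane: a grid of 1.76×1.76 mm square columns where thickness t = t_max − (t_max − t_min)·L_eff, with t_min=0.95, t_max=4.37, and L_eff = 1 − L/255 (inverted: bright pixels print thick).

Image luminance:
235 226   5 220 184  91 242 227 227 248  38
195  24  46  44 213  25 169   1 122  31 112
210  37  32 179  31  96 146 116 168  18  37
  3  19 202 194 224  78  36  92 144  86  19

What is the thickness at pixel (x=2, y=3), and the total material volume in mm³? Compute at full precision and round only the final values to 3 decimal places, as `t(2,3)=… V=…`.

span = t_max - t_min = 4.37 - 0.95 = 3.420
L(2,3) = 202, L_eff = 1 - 202/255 = 0.207843 (inverted)
t(2,3) = 4.37 - 3.420·0.207843 = 3.659
Σt over all 4·11 pixels = 233947/2125 ≈ 110.0927059
V = pitch²·Σt = 1.76²·233947/2125 = 341.023

t(2,3)=3.659 V=341.023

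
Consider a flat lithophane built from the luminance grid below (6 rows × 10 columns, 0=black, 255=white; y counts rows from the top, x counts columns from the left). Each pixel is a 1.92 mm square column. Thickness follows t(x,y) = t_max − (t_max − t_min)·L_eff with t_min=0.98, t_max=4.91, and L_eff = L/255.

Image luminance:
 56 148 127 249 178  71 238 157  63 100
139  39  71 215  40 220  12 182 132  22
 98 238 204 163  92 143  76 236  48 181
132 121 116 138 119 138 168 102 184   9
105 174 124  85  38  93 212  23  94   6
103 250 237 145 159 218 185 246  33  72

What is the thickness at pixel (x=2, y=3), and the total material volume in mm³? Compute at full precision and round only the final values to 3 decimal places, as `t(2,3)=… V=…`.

t(2,3)=3.122 V=644.740

span = t_max - t_min = 4.91 - 0.98 = 3.930
L(2,3) = 116, L_eff = 116/255 = 0.454902
t(2,3) = 4.91 - 3.930·0.454902 = 3.122
Σt over all 6·10 pixels = 1486623/8500 ≈ 174.8968235
V = pitch²·Σt = 1.92²·1486623/8500 = 644.740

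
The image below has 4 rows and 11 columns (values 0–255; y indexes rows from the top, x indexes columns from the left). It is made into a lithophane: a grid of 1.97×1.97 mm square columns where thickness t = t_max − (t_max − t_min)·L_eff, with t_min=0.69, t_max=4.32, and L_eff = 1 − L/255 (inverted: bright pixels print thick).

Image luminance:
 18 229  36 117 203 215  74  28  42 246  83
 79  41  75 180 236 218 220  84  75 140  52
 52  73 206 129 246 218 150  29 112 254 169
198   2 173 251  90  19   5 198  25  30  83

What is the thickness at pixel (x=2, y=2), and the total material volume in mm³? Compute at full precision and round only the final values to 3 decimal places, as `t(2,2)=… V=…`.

span = t_max - t_min = 4.32 - 0.69 = 3.630
L(2,2) = 206, L_eff = 1 - 206/255 = 0.192157 (inverted)
t(2,2) = 4.32 - 3.630·0.192157 = 3.622
Σt over all 4·11 pixels = 911823/8500 ≈ 107.2732941
V = pitch²·Σt = 1.97²·911823/8500 = 416.317

t(2,2)=3.622 V=416.317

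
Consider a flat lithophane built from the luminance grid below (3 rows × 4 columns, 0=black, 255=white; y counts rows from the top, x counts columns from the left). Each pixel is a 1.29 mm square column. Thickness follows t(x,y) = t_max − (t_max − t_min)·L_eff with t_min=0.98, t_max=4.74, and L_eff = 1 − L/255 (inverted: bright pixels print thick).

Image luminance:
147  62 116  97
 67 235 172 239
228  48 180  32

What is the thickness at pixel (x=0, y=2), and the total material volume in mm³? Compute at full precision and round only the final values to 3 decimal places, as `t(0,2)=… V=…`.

t(0,2)=4.342 V=59.394

span = t_max - t_min = 4.74 - 0.98 = 3.760
L(0,2) = 228, L_eff = 1 - 228/255 = 0.105882 (inverted)
t(0,2) = 4.74 - 3.760·0.105882 = 4.342
Σt over all 3·4 pixels = 75844/2125 ≈ 35.6912941
V = pitch²·Σt = 1.29²·75844/2125 = 59.394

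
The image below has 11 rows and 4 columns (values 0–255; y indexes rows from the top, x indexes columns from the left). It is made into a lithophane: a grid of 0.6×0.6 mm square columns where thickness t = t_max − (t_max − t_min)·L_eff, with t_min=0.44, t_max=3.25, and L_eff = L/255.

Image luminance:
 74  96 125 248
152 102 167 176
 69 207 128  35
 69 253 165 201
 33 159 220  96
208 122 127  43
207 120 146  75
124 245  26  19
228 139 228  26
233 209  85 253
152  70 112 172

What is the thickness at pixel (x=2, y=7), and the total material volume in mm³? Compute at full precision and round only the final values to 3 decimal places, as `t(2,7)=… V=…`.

t(2,7)=2.963 V=27.106

span = t_max - t_min = 3.25 - 0.44 = 2.810
L(2,7) = 26, L_eff = 26/255 = 0.101961
t(2,7) = 3.25 - 2.810·0.101961 = 2.963
Σt over all 11·4 pixels = 160003/2125 ≈ 75.2955294
V = pitch²·Σt = 0.6²·160003/2125 = 27.106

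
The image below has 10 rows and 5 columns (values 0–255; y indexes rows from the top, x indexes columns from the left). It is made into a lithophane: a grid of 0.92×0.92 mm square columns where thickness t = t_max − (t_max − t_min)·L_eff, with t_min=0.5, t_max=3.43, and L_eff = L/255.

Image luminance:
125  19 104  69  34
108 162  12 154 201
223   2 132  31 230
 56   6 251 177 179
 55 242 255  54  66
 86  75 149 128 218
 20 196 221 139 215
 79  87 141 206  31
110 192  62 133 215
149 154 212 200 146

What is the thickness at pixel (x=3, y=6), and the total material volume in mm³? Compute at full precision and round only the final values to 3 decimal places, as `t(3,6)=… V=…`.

t(3,6)=1.833 V=81.836

span = t_max - t_min = 3.43 - 0.5 = 2.930
L(3,6) = 139, L_eff = 139/255 = 0.545098
t(3,6) = 3.43 - 2.930·0.545098 = 1.833
Σt over all 10·5 pixels = 145031/1500 ≈ 96.6873333
V = pitch²·Σt = 0.92²·145031/1500 = 81.836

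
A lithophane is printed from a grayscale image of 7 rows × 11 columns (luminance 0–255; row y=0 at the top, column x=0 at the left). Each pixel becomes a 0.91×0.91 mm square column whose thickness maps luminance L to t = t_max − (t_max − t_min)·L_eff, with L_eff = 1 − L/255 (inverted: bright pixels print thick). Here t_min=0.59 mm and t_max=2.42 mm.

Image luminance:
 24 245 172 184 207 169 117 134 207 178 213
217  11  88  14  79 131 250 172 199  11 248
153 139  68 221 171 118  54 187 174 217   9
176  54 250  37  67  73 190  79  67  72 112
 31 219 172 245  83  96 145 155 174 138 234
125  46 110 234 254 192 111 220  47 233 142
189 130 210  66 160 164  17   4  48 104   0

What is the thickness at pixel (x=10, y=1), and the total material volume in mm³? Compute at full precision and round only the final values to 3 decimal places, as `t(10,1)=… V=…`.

t(10,1)=2.370 V=99.759

span = t_max - t_min = 2.42 - 0.59 = 1.830
L(10,1) = 248, L_eff = 1 - 248/255 = 0.027451 (inverted)
t(10,1) = 2.42 - 1.830·0.027451 = 2.370
Σt over all 7·11 pixels = 1023971/8500 ≈ 120.4671765
V = pitch²·Σt = 0.91²·1023971/8500 = 99.759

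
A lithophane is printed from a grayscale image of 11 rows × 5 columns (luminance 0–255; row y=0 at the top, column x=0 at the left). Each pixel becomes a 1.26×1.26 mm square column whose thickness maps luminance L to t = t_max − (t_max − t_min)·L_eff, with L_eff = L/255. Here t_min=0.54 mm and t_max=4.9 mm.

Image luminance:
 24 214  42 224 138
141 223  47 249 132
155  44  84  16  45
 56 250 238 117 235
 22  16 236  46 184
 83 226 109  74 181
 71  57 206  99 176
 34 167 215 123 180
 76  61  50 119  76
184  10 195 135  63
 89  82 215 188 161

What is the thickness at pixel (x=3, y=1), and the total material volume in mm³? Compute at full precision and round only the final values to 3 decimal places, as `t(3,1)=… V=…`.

span = t_max - t_min = 4.9 - 0.54 = 4.360
L(3,1) = 249, L_eff = 249/255 = 0.976471
t(3,1) = 4.9 - 4.360·0.976471 = 0.643
Σt over all 11·5 pixels = 1935631/12750 ≈ 151.8141961
V = pitch²·Σt = 1.26²·1935631/12750 = 241.020

t(3,1)=0.643 V=241.020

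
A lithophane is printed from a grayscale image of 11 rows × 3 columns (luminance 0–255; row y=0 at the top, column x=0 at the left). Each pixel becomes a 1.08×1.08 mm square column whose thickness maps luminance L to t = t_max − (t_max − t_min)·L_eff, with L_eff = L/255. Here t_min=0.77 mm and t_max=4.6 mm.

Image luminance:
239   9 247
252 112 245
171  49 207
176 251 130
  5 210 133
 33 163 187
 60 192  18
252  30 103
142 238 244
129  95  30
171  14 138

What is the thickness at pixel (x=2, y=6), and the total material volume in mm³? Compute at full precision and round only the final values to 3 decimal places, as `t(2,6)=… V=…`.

span = t_max - t_min = 4.6 - 0.77 = 3.830
L(2,6) = 18, L_eff = 18/255 = 0.070588
t(2,6) = 4.6 - 3.830·0.070588 = 4.330
Σt over all 11·3 pixels = 979/12 ≈ 81.5833333
V = pitch²·Σt = 1.08²·979/12 = 95.159

t(2,6)=4.330 V=95.159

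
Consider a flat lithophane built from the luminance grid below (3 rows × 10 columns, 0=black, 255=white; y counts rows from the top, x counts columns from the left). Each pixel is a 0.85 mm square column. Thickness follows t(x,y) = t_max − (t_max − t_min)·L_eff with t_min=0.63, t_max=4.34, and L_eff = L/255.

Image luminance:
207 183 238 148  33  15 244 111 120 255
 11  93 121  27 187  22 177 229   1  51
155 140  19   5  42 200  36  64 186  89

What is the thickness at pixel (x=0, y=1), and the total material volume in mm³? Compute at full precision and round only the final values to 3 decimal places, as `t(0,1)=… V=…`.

span = t_max - t_min = 4.34 - 0.63 = 3.710
L(0,1) = 11, L_eff = 11/255 = 0.043137
t(0,1) = 4.34 - 3.710·0.043137 = 4.180
Σt over all 3·10 pixels = 2055361/25500 ≈ 80.6023922
V = pitch²·Σt = 0.85²·2055361/25500 = 58.235

t(0,1)=4.180 V=58.235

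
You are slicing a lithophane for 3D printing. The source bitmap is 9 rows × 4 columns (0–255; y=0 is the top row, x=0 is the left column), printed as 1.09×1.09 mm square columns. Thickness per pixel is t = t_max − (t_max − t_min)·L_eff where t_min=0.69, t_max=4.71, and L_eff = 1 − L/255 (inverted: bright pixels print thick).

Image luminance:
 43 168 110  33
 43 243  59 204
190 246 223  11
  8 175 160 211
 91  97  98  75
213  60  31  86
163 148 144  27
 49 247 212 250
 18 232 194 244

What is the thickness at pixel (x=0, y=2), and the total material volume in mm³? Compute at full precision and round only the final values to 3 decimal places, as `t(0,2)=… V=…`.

span = t_max - t_min = 4.71 - 0.69 = 4.020
L(0,2) = 190, L_eff = 1 - 190/255 = 0.254902 (inverted)
t(0,2) = 4.71 - 4.020·0.254902 = 3.685
Σt over all 9·4 pixels = 213786/2125 ≈ 100.6051765
V = pitch²·Σt = 1.09²·213786/2125 = 119.529

t(0,2)=3.685 V=119.529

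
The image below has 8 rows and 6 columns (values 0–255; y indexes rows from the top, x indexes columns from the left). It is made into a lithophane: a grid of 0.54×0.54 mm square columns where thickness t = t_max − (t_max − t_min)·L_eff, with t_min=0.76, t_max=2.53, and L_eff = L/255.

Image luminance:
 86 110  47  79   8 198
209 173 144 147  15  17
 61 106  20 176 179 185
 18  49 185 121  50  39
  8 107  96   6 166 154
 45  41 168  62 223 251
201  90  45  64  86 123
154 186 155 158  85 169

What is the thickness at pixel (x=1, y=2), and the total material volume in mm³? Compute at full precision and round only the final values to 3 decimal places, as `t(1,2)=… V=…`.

t(1,2)=1.794 V=24.755

span = t_max - t_min = 2.53 - 0.76 = 1.770
L(1,2) = 106, L_eff = 106/255 = 0.415686
t(1,2) = 2.53 - 1.770·0.415686 = 1.794
Σt over all 8·6 pixels = 144321/1700 ≈ 84.8947059
V = pitch²·Σt = 0.54²·144321/1700 = 24.755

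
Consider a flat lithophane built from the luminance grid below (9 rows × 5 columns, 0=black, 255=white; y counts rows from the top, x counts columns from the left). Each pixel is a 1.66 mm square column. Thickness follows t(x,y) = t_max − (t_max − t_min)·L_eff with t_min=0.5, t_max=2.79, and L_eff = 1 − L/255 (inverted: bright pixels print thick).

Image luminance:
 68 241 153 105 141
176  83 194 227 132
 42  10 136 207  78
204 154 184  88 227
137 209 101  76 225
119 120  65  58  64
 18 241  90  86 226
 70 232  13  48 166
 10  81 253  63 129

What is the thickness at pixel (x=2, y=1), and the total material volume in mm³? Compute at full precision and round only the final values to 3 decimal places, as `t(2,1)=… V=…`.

t(2,1)=2.242 V=204.293

span = t_max - t_min = 2.79 - 0.5 = 2.290
L(2,1) = 194, L_eff = 1 - 194/255 = 0.239216 (inverted)
t(2,1) = 2.79 - 2.290·0.239216 = 2.242
Σt over all 9·5 pixels = 3781/51 ≈ 74.1372549
V = pitch²·Σt = 1.66²·3781/51 = 204.293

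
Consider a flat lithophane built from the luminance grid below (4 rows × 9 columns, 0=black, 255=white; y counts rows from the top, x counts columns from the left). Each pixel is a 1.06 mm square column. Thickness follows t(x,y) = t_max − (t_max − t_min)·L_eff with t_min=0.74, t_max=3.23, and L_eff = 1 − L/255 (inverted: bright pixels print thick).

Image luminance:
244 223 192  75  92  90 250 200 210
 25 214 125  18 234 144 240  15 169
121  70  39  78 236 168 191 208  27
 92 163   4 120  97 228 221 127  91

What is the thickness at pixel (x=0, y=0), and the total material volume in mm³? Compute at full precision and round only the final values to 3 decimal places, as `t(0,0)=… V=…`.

span = t_max - t_min = 3.23 - 0.74 = 2.490
L(0,0) = 244, L_eff = 1 - 244/255 = 0.043137 (inverted)
t(0,0) = 3.23 - 2.490·0.043137 = 3.123
Σt over all 4·9 pixels = 644843/8500 ≈ 75.8638824
V = pitch²·Σt = 1.06²·644843/8500 = 85.241

t(0,0)=3.123 V=85.241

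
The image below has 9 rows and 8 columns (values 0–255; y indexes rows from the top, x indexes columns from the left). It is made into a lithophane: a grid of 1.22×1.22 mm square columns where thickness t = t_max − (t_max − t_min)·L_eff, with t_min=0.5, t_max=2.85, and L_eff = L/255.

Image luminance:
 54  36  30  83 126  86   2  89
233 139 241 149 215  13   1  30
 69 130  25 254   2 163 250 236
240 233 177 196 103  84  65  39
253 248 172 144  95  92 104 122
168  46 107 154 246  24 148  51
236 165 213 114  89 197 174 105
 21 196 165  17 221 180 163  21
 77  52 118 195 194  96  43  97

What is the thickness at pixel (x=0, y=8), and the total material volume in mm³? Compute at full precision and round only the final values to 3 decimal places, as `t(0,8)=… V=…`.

t(0,8)=2.140 V=180.379

span = t_max - t_min = 2.85 - 0.5 = 2.350
L(0,8) = 77, L_eff = 77/255 = 0.301961
t(0,8) = 2.85 - 2.350·0.301961 = 2.140
Σt over all 9·8 pixels = 154517/1275 ≈ 121.1898039
V = pitch²·Σt = 1.22²·154517/1275 = 180.379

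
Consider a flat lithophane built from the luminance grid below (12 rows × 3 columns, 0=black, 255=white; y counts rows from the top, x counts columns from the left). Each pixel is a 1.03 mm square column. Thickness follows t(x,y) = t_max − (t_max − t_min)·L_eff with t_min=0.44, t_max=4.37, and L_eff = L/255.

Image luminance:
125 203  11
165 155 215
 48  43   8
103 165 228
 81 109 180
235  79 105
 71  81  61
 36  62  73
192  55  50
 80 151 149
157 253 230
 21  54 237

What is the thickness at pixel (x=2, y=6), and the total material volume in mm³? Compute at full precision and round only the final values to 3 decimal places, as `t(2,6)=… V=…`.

t(2,6)=3.430 V=97.068

span = t_max - t_min = 4.37 - 0.44 = 3.930
L(2,6) = 61, L_eff = 61/255 = 0.239216
t(2,6) = 4.37 - 3.930·0.239216 = 3.430
Σt over all 12·3 pixels = 777719/8500 ≈ 91.4963529
V = pitch²·Σt = 1.03²·777719/8500 = 97.068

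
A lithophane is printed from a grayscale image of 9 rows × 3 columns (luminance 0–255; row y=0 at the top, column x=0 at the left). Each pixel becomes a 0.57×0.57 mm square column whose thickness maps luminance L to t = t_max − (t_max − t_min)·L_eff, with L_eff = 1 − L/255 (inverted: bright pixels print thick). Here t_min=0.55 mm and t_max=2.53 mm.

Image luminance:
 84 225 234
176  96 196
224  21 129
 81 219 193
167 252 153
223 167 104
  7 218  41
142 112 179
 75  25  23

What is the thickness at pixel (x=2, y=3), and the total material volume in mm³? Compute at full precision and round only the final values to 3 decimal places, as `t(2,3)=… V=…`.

span = t_max - t_min = 2.53 - 0.55 = 1.980
L(2,3) = 193, L_eff = 1 - 193/255 = 0.243137 (inverted)
t(2,3) = 2.53 - 1.980·0.243137 = 2.049
Σt over all 9·3 pixels = 374781/8500 ≈ 44.0918824
V = pitch²·Σt = 0.57²·374781/8500 = 14.325

t(2,3)=2.049 V=14.325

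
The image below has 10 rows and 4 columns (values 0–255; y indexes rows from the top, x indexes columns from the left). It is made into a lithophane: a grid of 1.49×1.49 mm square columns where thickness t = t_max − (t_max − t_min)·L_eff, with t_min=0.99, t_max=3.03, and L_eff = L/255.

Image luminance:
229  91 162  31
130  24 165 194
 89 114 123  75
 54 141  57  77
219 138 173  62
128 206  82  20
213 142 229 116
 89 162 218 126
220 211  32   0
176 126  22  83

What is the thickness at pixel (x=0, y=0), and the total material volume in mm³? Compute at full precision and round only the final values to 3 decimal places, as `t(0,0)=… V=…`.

t(0,0)=1.198 V=181.178

span = t_max - t_min = 3.03 - 0.99 = 2.040
L(0,0) = 229, L_eff = 229/255 = 0.898039
t(0,0) = 3.03 - 2.040·0.898039 = 1.198
Σt over all 10·4 pixels = 81.608
V = pitch²·Σt = 1.49²·81.608 = 181.178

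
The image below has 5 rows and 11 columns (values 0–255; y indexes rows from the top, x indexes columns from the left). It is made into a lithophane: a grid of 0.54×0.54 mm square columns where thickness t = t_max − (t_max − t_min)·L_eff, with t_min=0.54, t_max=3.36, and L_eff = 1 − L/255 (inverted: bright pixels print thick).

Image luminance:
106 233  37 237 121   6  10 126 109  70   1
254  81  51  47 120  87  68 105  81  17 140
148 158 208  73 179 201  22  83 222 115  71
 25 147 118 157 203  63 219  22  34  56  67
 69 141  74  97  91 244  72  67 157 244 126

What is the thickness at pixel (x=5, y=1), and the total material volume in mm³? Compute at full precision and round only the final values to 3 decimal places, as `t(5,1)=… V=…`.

span = t_max - t_min = 3.36 - 0.54 = 2.820
L(5,1) = 87, L_eff = 1 - 87/255 = 0.658824 (inverted)
t(5,1) = 3.36 - 2.820·0.658824 = 1.502
Σt over all 5·11 pixels = 82397/850 ≈ 96.9376471
V = pitch²·Σt = 0.54²·82397/850 = 28.267

t(5,1)=1.502 V=28.267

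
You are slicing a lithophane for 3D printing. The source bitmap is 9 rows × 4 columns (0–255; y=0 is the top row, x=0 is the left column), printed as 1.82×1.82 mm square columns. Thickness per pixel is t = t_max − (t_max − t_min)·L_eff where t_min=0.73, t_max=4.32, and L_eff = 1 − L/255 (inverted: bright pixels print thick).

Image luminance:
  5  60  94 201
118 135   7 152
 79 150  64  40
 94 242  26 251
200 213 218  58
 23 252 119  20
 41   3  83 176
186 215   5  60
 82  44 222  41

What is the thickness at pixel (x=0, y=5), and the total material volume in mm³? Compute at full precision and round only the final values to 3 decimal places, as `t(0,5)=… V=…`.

span = t_max - t_min = 4.32 - 0.73 = 3.590
L(0,5) = 23, L_eff = 1 - 23/255 = 0.909804 (inverted)
t(0,5) = 4.32 - 3.590·0.909804 = 1.054
Σt over all 9·4 pixels = 2098601/25500 ≈ 82.2980784
V = pitch²·Σt = 1.82²·2098601/25500 = 272.604

t(0,5)=1.054 V=272.604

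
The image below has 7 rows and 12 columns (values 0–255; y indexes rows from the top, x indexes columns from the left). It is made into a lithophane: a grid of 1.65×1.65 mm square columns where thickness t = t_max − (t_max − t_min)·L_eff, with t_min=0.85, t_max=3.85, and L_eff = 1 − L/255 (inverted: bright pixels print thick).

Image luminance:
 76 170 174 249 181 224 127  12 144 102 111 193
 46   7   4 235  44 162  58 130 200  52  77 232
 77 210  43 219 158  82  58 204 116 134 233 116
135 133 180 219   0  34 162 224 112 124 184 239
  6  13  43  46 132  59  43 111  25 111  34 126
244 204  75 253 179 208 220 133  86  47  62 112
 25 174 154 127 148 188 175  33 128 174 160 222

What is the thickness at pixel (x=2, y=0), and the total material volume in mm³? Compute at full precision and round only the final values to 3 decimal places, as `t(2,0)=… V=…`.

span = t_max - t_min = 3.85 - 0.85 = 3.000
L(2,0) = 174, L_eff = 1 - 174/255 = 0.317647 (inverted)
t(2,0) = 3.85 - 3.000·0.317647 = 2.897
Σt over all 7·12 pixels = 3351/17 ≈ 197.1176471
V = pitch²·Σt = 1.65²·3351/17 = 536.653

t(2,0)=2.897 V=536.653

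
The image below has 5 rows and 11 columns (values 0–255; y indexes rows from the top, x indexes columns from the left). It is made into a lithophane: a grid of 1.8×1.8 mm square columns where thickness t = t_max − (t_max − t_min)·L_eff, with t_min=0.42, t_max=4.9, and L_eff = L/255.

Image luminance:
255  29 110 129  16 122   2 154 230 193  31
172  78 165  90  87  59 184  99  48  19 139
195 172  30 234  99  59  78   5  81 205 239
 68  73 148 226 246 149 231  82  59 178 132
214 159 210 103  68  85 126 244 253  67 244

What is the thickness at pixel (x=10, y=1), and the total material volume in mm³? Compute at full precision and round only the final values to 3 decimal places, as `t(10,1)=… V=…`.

t(10,1)=2.458 V=464.876

span = t_max - t_min = 4.9 - 0.42 = 4.480
L(10,1) = 139, L_eff = 139/255 = 0.545098
t(10,1) = 4.9 - 4.480·0.545098 = 2.458
Σt over all 5·11 pixels = 609791/4250 ≈ 143.4802353
V = pitch²·Σt = 1.8²·609791/4250 = 464.876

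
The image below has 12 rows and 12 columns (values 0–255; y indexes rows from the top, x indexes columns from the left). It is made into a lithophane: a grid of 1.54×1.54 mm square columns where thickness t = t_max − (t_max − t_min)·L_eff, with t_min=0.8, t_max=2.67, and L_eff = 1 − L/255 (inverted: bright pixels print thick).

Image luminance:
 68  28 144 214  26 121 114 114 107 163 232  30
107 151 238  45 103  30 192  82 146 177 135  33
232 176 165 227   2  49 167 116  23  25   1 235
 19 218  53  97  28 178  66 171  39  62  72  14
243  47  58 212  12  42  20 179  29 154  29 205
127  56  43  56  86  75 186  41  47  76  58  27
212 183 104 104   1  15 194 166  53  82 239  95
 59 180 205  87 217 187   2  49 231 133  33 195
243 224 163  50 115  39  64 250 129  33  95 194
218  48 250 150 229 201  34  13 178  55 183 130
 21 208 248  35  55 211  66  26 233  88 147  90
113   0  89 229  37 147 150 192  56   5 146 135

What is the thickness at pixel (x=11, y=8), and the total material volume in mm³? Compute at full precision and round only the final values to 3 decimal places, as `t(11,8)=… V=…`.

t(11,8)=2.223 V=558.154

span = t_max - t_min = 2.67 - 0.8 = 1.870
L(11,8) = 194, L_eff = 1 - 194/255 = 0.239216 (inverted)
t(11,8) = 2.67 - 1.870·0.239216 = 2.223
Σt over all 12·12 pixels = 88256/375 ≈ 235.3493333
V = pitch²·Σt = 1.54²·88256/375 = 558.154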